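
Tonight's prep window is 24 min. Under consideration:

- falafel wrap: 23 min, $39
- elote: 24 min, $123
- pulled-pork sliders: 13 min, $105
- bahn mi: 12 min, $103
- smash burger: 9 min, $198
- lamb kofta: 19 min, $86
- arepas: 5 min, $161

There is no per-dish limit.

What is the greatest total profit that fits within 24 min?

A density-first pass picks 4×arepas — 644 at 20 min.
Dropping arepas frees 5 min; slotting in smash burger (9 min) lifts the total to 681 at 24 min.

681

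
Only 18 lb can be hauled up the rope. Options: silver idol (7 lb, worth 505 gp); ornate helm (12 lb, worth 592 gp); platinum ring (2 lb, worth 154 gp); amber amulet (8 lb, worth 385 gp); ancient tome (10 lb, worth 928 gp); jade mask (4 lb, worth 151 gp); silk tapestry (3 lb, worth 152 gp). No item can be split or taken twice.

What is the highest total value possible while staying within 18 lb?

Density check — ancient tome 92.80, platinum ring 77.00, silver idol 72.14 are the best per lb.
Taking the top-ratio items first gives platinum ring + ancient tome + silk tapestry for 1234 (15 lb).
Dropping platinum ring and silk tapestry frees 5 lb; slotting in silver idol (7 lb) lifts the total to 1433 at 17 lb.
Next best is amber amulet + ancient tome at 1313 (18 lb) — short by 120.

1433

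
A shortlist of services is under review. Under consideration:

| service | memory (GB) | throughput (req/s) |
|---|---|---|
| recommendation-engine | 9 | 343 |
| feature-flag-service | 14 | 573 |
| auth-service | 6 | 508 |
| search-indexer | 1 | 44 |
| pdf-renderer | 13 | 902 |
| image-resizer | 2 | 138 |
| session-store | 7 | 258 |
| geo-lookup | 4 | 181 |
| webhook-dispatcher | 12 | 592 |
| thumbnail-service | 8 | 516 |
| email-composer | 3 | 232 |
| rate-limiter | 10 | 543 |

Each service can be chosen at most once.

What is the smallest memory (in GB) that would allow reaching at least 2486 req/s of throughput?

Minimise GB subject to total throughput ≥ 2486.
auth-service + search-indexer + pdf-renderer + image-resizer + geo-lookup + thumbnail-service + email-composer reaches 2521 using 37 GB.
Any bundle with less than 37 GB falls short of 2486.

37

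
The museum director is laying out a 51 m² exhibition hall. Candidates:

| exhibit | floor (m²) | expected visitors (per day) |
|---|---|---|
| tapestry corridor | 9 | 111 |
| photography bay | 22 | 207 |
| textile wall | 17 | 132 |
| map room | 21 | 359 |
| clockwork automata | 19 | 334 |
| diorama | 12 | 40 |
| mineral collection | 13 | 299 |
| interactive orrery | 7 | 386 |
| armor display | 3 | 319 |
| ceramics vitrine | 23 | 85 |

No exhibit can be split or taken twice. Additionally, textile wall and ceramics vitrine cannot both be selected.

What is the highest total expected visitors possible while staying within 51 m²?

By expected visitors per m²: armor display 106.33, interactive orrery 55.14, mineral collection 23.00 lead.
Best packing: tapestry corridor + clockwork automata + mineral collection + interactive orrery + armor display — 51 m², 1449 total.
Runner-up map room + clockwork automata + interactive orrery + armor display tops out at 1398.

1449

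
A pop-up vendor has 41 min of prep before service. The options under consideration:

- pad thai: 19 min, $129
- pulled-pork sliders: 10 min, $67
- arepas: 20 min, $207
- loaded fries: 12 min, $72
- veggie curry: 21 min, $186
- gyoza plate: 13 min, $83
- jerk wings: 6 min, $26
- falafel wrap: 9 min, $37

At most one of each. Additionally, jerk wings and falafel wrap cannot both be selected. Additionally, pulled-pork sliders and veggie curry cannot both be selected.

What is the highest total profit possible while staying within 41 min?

Ranking by ratio (profit/min): arepas 10.35, veggie curry 8.86, pad thai 6.79.
Taking arepas + veggie curry: 41 min used, 393 in profit.

393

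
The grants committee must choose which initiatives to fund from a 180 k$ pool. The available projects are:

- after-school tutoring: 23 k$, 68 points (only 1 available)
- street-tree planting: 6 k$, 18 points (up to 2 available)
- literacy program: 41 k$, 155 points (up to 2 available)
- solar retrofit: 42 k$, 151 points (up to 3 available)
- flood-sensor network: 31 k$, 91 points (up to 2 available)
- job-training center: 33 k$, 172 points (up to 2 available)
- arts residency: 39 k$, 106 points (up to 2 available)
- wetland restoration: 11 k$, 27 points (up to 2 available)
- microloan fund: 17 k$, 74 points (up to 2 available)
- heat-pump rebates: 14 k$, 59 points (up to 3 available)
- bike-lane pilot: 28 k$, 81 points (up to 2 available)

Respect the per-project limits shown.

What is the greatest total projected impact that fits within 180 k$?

792

Filling by ratio: after-school tutoring + 2×street-tree planting + 2×job-training center + 2×microloan fund + 3×heat-pump rebates for 773, with 3 k$ left unused.
But literacy program + 2×job-training center + wetland restoration + 2×microloan fund + 2×heat-pump rebates fits in 180 k$ and reaches 792.
Nothing else within 180 k$ beats 792.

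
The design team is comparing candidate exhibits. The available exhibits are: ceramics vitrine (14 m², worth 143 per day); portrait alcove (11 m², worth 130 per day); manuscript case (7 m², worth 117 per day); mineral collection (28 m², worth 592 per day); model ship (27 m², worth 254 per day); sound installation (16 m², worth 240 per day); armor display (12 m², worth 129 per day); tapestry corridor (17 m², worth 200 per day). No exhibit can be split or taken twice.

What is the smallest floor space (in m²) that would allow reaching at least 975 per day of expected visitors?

Minimise m² subject to total expected visitors ≥ 975.
ceramics vitrine + mineral collection + sound installation: 975 expected visitors at 58 m².
No combination under 58 m² hits 975.

58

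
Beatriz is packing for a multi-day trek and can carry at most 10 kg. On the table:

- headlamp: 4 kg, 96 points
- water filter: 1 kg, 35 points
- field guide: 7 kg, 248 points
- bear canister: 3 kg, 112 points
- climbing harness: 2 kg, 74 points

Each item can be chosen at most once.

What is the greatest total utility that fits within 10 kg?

360

A density-first pass picks headlamp + water filter + bear canister + climbing harness — 317 at 10 kg.
Replace headlamp and water filter and climbing harness with field guide: the trade gains 43 net, giving 360 at 10 kg.
Next best is water filter + field guide + climbing harness at 357 (10 kg) — short by 3.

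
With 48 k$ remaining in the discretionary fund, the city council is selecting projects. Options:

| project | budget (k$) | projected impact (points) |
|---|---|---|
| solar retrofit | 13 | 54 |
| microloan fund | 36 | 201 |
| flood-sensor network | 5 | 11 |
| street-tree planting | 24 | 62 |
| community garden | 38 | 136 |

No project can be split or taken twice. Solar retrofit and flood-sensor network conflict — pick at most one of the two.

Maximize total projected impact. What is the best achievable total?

The ratio ordering already packs tightly: microloan fund + flood-sensor network, 41 k$, 212.
Nothing else feasible within 48 k$ beats 212.

212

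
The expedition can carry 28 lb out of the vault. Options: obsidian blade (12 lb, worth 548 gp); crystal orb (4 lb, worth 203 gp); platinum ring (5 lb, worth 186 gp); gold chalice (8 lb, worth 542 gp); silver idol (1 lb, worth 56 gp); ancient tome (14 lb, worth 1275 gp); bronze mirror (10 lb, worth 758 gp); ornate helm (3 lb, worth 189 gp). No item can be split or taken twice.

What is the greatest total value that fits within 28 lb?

Ranking by ratio (value/lb): ancient tome 91.07, bronze mirror 75.80, gold chalice 67.75.
Best packing: silver idol + ancient tome + bronze mirror + ornate helm — 28 lb, 2278 total.
Runner-up crystal orb + ancient tome + bronze mirror tops out at 2236.

2278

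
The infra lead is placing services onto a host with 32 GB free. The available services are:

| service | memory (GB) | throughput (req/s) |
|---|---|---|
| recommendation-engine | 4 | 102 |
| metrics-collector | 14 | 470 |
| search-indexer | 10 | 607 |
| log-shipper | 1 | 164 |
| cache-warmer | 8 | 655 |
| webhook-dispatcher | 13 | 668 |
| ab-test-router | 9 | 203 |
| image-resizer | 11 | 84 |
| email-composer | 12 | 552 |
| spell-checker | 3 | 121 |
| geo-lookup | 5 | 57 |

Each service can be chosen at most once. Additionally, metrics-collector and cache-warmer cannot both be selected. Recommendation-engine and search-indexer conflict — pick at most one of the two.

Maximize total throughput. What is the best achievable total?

Taking search-indexer + log-shipper + cache-warmer + webhook-dispatcher: 32 GB used, 2094 in throughput.
Next best is search-indexer + log-shipper + cache-warmer + email-composer at 1978 (31 GB) — short by 116.

2094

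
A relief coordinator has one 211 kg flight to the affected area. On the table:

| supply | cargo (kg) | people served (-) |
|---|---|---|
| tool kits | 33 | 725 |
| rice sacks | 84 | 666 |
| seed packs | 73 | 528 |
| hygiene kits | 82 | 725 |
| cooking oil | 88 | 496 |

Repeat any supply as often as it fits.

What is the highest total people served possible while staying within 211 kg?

6×tool kits uses 198 of the 211 kg and totals 4350.
The spare 13 kg is too small for any remaining supply, and no exchange beats 4350.

4350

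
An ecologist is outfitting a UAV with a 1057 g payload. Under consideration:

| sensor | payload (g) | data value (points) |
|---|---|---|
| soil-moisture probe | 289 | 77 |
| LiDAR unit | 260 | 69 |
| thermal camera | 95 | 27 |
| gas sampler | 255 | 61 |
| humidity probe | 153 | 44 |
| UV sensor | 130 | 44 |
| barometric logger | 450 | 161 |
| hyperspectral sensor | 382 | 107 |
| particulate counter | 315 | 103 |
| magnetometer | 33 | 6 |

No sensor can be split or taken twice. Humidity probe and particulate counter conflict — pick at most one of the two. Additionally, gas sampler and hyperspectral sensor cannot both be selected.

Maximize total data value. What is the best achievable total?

Best packing: soil-moisture probe + barometric logger + particulate counter — 1054 g, 341 total.

341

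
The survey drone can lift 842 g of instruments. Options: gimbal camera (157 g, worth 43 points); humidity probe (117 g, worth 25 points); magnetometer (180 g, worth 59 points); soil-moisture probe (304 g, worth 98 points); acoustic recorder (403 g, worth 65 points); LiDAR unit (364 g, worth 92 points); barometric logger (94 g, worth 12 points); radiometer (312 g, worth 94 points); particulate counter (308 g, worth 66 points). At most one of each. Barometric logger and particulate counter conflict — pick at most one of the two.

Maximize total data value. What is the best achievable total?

251

Best packing: magnetometer + soil-moisture probe + radiometer — 796 g, 251 total.
That's the maximum — no feasible swap from here does better than 251.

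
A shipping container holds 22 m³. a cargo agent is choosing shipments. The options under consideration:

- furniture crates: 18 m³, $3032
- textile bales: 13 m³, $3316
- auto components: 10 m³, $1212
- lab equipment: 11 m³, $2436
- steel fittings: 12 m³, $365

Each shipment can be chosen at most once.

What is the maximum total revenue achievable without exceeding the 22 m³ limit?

3648

By revenue per m³: textile bales 255.08, lab equipment 221.45, furniture crates 168.44 lead.
Greedy by ratio would take textile bales: 13 m³ used, total 3316.
Dropping textile bales frees 13 m³; slotting in auto components + lab equipment (21 m³) lifts the total to 3648 at 21 m³.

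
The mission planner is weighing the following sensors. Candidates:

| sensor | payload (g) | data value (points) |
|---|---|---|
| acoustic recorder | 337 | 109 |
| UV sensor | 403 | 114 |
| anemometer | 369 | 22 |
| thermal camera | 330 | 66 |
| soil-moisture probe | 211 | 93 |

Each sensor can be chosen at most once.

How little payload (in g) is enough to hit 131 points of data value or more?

541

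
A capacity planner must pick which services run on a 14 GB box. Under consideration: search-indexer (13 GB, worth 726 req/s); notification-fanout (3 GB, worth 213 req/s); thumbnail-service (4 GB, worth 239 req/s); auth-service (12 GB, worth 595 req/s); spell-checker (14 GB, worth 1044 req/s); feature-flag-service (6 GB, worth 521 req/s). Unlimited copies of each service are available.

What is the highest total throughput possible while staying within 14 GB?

1044

Greedy by ratio would take 2×feature-flag-service: 12 GB used, total 1042.
Replace 2×feature-flag-service with spell-checker: the trade gains 2 net, giving 1044 at 14 GB.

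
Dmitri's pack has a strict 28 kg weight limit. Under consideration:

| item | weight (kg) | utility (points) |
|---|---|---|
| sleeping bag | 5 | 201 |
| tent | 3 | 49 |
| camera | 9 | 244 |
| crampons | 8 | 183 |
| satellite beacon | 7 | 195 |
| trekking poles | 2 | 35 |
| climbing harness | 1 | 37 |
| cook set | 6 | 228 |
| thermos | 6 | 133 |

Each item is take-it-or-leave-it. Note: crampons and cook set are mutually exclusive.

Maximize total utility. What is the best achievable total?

Ranking by ratio (utility/kg): sleeping bag 40.20, cook set 38.00, climbing harness 37.00.
The ratio ordering already packs tightly: sleeping bag + camera + satellite beacon + climbing harness + cook set, 28 kg, 905.

905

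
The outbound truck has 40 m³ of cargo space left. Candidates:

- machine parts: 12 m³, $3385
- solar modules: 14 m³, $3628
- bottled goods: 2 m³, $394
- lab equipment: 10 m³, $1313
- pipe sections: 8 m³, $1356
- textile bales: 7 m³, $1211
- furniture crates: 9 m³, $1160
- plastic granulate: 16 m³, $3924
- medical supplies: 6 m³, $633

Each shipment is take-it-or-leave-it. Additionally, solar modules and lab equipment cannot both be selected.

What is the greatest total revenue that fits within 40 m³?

9302

Filling by ratio: machine parts + solar modules + bottled goods + textile bales for 8618, with 5 m³ left unused.
The 19 m³ tied up in machine parts and textile bales is better spent on pipe sections + plastic granulate — total rises to 9302 (40 m³).
Every other selection either busts 40 m³ or breaks a pairing rule or fails to beat 9302.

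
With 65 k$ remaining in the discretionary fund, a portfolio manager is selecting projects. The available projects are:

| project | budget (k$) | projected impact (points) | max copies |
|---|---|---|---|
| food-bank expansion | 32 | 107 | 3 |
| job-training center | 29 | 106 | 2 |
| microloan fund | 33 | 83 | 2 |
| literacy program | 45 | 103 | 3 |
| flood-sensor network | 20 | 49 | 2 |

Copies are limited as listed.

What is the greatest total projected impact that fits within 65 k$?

214

Greedy by ratio would take 2×job-training center: 58 k$ used, total 212.
Replace 2×job-training center with 2×food-bank expansion: the trade gains 2 net, giving 214 at 64 k$.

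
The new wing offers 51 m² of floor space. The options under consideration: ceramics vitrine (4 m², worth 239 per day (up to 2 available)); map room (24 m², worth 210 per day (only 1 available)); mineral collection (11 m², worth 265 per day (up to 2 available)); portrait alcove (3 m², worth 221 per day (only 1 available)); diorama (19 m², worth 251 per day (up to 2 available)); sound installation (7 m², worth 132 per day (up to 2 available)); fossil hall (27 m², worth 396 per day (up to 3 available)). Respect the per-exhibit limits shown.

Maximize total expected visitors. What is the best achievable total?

Taking 2×ceramics vitrine + 2×mineral collection + portrait alcove + 2×sound installation: 47 m² used, 1493 in expected visitors.
No other feasible combination exceeds 1493.

1493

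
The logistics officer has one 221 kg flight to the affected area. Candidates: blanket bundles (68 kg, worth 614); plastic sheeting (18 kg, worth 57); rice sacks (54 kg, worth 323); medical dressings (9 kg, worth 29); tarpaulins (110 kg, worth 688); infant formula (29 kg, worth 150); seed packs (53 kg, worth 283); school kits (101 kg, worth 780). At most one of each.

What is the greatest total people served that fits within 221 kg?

1601

Filling by ratio: blanket bundles + medical dressings + infant formula + school kits for 1573, with 14 kg left unused.
The 9 kg tied up in medical dressings is better spent on plastic sheeting — total rises to 1601 (216 kg).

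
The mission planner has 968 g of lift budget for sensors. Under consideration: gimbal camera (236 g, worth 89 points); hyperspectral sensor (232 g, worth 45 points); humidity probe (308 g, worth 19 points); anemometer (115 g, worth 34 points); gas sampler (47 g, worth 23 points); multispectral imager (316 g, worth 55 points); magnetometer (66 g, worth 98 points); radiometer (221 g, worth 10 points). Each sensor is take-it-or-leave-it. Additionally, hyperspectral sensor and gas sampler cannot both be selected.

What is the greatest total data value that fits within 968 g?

321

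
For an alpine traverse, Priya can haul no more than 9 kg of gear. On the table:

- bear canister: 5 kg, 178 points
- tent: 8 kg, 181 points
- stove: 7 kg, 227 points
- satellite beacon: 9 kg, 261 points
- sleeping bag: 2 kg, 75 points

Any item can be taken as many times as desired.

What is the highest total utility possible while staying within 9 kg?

Ranking by ratio (utility/kg): sleeping bag 37.50, bear canister 35.60, stove 32.43, satellite beacon 29.00.
Taking the top-ratio items first gives 4×sleeping bag for 300 (8 kg).
Replace 2×sleeping bag with bear canister: the trade gains 28 net, giving 328 at 9 kg.
No other feasible combination exceeds 328.

328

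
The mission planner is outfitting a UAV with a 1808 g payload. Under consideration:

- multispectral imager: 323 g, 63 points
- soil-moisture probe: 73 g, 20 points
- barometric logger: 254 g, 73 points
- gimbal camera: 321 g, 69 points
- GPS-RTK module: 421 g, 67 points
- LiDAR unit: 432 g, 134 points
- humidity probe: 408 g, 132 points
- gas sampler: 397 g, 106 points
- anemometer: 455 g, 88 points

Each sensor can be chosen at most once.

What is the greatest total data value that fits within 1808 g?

480

Ranking by ratio (data value/g): humidity probe 0.32, LiDAR unit 0.31, barometric logger 0.29.
The ratio heuristic lands on soil-moisture probe + barometric logger + LiDAR unit + humidity probe + gas sampler (465) but leaves 244 g idle.
Replace barometric logger with anemometer: the trade gains 15 net, giving 480 at 1765 g.
That's the maximum — no swap from here does better than 480.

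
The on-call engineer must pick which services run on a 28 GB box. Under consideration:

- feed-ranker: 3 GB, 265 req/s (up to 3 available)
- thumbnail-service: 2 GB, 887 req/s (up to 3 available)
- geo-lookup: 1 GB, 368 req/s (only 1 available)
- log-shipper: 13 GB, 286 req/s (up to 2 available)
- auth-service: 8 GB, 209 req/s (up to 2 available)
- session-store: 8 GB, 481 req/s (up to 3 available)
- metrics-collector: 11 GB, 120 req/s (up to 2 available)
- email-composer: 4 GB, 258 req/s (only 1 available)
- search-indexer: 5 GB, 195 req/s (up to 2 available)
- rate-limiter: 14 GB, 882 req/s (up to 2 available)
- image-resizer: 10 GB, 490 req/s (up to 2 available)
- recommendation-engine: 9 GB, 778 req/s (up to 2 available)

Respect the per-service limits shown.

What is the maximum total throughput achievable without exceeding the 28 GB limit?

A density-first pass picks 3×feed-ranker + 3×thumbnail-service + geo-lookup + recommendation-engine — 4602 at 25 GB.
Replace 2×feed-ranker with recommendation-engine: the trade gains 248 net, giving 4850 at 28 GB.

4850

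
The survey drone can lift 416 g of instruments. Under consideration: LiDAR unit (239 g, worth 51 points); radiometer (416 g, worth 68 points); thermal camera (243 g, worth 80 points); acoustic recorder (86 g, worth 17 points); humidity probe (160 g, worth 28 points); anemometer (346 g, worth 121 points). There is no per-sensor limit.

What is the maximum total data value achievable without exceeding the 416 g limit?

121

Ranking by ratio (data value/g): anemometer 0.35, thermal camera 0.33, LiDAR unit 0.21.
The ratio ordering already packs tightly: anemometer, 346 g, 121.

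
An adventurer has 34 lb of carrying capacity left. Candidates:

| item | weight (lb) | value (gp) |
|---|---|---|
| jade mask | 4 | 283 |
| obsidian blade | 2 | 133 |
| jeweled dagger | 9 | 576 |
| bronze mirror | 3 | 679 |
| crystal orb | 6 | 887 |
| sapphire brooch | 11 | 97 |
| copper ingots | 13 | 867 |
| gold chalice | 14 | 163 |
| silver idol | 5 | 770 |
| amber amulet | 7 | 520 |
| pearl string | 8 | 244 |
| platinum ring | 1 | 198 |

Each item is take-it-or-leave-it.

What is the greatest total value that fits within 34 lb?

3817

A density-first pass picks jade mask + obsidian blade + bronze mirror + crystal orb + silver idol + amber amulet + platinum ring — 3470 at 28 lb.
The 7 lb tied up in amber amulet is better spent on copper ingots — total rises to 3817 (34 lb).
That's the maximum — no swap from here does better than 3817.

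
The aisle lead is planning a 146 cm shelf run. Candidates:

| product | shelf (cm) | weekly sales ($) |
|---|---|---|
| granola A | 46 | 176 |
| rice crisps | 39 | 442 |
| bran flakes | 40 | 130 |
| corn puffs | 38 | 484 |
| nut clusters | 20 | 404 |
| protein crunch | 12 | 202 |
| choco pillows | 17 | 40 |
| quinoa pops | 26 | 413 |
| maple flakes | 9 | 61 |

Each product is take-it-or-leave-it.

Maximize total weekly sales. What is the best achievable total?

2006

The ratio ordering already packs tightly: rice crisps + corn puffs + nut clusters + protein crunch + quinoa pops + maple flakes, 144 cm, 2006.
The spare 2 cm is too small for any remaining product, and no exchange beats 2006.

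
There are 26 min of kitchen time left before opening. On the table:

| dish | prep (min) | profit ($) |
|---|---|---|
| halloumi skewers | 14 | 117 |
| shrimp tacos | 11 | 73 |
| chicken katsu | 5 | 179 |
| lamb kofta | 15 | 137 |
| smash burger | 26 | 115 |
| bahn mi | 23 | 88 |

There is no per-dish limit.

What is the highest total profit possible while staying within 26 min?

895

Taking 5×chicken katsu: 25 min used, 895 in profit.
No other feasible combination exceeds 895.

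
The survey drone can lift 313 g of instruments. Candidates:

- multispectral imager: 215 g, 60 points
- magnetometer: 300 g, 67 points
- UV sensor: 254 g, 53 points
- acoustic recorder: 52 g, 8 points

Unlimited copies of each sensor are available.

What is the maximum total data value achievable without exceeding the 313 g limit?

68

Ranking by ratio (data value/g): multispectral imager 0.28, magnetometer 0.22, UV sensor 0.21.
Taking multispectral imager + acoustic recorder: 267 g used, 68 in data value.
The spare 46 g is too small for any remaining sensor, and no exchange beats 68.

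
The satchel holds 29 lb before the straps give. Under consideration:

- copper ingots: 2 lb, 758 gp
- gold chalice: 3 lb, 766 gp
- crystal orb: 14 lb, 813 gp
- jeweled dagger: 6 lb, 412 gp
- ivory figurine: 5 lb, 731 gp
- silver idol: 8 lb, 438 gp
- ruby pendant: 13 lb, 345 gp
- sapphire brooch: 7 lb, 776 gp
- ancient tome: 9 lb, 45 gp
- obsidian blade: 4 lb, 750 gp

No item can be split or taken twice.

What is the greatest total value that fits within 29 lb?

4219

Density check — copper ingots 379.00, gold chalice 255.33, obsidian blade 187.50 are the best per lb.
A density-first pass picks copper ingots + gold chalice + jeweled dagger + ivory figurine + sapphire brooch + obsidian blade — 4193 at 27 lb.
The 6 lb tied up in jeweled dagger is better spent on silver idol — total rises to 4219 (29 lb).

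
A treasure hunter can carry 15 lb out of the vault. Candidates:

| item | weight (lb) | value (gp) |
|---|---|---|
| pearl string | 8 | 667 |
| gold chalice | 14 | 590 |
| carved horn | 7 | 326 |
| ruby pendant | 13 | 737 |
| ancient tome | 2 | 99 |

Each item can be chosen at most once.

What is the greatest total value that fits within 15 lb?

993

Greedy by ratio would take pearl string + ancient tome: 10 lb used, total 766.
Dropping ancient tome frees 2 lb; slotting in carved horn (7 lb) lifts the total to 993 at 15 lb.
Next best is ruby pendant + ancient tome at 836 (15 lb) — short by 157.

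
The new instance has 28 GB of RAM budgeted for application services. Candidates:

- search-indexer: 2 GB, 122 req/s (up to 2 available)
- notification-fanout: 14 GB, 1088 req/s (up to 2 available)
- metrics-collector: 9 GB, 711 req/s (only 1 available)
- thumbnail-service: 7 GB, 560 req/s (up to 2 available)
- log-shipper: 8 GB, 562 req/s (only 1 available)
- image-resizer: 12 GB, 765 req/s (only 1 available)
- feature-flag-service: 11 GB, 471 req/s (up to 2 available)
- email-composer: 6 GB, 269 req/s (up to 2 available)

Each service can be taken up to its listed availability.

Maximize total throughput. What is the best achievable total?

Density check — thumbnail-service 80.00, metrics-collector 79.00, notification-fanout 77.71 are the best per GB.
A density-first pass picks 2×search-indexer + metrics-collector + 2×thumbnail-service — 2075 at 27 GB.
The 13 GB tied up in 2×search-indexer and metrics-collector is better spent on notification-fanout — total rises to 2208 (28 GB).

2208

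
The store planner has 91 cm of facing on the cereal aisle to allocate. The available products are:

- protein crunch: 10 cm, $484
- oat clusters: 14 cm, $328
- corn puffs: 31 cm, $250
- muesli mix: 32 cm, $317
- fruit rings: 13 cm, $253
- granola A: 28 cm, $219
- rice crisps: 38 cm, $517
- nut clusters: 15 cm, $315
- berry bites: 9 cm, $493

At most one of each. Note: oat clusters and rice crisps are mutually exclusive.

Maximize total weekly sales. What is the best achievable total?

The ratio ordering already packs tightly: protein crunch + oat clusters + fruit rings + granola A + nut clusters + berry bites, 89 cm, 2092.
Runner-up protein crunch + fruit rings + rice crisps + nut clusters + berry bites tops out at 2062.

2092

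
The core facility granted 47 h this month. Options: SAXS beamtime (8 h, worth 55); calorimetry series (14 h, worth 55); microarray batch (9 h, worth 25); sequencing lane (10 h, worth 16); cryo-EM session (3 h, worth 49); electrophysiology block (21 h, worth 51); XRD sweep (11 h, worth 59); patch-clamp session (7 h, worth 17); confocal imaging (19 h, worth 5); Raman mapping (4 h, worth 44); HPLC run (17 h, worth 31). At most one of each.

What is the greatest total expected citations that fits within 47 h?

By expected citations per h: cryo-EM session 16.33, Raman mapping 11.00, SAXS beamtime 6.88, XRD sweep 5.36 lead.
SAXS beamtime + calorimetry series + cryo-EM session + XRD sweep + patch-clamp session + Raman mapping uses 47 of the 47 h and totals 279.
Next best is SAXS beamtime + calorimetry series + cryo-EM session + XRD sweep + Raman mapping at 262 (40 h) — short by 17.

279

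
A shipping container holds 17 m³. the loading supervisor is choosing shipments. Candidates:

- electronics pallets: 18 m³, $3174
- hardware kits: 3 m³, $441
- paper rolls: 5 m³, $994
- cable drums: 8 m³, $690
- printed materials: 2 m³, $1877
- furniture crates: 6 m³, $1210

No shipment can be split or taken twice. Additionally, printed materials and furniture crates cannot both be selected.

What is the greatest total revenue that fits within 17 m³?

Best packing: paper rolls + cable drums + printed materials — 15 m³, 3561 total.

3561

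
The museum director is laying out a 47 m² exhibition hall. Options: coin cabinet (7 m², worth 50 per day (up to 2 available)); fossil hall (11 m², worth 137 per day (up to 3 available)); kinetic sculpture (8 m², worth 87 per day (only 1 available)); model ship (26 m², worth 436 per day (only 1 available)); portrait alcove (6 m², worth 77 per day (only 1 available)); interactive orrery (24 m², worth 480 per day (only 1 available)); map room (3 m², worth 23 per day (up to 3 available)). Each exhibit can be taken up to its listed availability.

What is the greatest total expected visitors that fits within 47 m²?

Greedy by ratio would take fossil hall + portrait alcove + interactive orrery + 2×map room: 47 m² used, total 740.
The 12 m² tied up in portrait alcove and 2×map room is better spent on fossil hall — total rises to 754 (46 m²).

754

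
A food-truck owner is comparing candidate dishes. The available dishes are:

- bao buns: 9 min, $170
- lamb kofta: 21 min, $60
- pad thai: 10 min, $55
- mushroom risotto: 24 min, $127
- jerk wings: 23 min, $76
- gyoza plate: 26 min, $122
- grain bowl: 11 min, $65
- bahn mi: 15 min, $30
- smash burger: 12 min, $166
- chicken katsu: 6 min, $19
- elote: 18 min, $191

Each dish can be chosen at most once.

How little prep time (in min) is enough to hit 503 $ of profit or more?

39

Need the lightest bundle worth ≥ 503.
Taking bao buns + smash burger + elote gives 527 (≥ 503) for 39 min.
Below 39 min the best achievable stays under 503.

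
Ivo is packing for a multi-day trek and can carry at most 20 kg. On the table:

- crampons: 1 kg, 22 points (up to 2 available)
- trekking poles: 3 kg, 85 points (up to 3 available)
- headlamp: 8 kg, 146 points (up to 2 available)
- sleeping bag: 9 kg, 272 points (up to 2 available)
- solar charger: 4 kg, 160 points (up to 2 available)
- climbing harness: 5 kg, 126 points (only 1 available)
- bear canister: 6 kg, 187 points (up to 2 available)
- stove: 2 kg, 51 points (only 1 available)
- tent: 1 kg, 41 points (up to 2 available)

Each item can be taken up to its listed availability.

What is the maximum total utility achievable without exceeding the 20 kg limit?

696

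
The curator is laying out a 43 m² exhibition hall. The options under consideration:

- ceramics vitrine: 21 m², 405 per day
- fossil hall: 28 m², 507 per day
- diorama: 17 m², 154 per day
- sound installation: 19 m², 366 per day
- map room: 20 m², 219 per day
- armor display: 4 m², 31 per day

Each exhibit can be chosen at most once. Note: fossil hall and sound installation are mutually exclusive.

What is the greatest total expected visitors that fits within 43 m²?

By expected visitors per m²: ceramics vitrine 19.29, sound installation 19.26, fossil hall 18.11 lead.
Ceramics vitrine + sound installation uses 40 of the 43 m² and totals 771.
Every other selection either busts 43 m² or breaks a pairing rule or fails to beat 771.

771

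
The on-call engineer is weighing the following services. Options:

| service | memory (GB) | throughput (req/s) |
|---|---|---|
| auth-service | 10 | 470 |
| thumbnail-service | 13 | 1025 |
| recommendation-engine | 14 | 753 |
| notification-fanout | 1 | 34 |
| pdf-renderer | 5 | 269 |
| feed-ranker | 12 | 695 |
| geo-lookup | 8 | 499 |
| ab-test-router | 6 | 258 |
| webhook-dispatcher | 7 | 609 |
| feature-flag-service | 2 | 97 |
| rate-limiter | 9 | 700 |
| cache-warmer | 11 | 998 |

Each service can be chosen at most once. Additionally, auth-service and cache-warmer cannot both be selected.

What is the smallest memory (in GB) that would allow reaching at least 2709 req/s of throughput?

Minimise GB subject to total throughput ≥ 2709.
thumbnail-service + webhook-dispatcher + feature-flag-service + cache-warmer reaches 2729 using 33 GB.
Any bundle with less than 33 GB falls short of 2709.

33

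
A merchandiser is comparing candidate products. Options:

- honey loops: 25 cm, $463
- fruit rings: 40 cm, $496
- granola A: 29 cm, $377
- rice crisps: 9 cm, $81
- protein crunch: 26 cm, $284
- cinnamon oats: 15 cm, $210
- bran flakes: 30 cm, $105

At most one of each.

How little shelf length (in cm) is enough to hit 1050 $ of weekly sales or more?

Look for the lowest-shelf combination reaching 1050.
honey loops + granola A + cinnamon oats reaches 1050 using 69 cm.
No combination under 69 cm hits 1050.

69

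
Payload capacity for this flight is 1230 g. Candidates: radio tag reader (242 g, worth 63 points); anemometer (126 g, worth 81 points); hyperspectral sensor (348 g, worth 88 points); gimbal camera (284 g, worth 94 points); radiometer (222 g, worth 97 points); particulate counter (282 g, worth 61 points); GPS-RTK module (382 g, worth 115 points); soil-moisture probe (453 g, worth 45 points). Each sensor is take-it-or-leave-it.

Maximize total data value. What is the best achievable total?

Density check — anemometer 0.64, radiometer 0.44, gimbal camera 0.33, GPS-RTK module 0.30 are the best per g.
Filling by ratio: anemometer + gimbal camera + radiometer + GPS-RTK module for 387, with 216 g left unused.
Replace GPS-RTK module with radio tag reader + hyperspectral sensor: the trade gains 36 net, giving 423 at 1222 g.

423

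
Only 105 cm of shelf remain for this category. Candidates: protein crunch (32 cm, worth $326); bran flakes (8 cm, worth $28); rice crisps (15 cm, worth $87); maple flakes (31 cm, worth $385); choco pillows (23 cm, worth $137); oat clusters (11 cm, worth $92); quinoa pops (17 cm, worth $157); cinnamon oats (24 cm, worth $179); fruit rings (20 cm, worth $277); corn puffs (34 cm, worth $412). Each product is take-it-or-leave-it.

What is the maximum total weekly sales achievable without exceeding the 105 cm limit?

1231

Best packing: maple flakes + quinoa pops + fruit rings + corn puffs — 102 cm, 1231 total.
Nothing else within 105 cm beats 1231.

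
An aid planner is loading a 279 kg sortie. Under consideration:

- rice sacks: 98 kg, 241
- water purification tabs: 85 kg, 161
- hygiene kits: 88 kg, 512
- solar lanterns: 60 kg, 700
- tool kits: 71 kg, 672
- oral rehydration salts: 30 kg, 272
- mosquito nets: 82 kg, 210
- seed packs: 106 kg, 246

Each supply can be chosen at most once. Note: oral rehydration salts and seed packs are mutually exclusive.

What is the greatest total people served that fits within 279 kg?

Ranking by ratio (people served/kg): solar lanterns 11.67, tool kits 9.46, oral rehydration salts 9.07, hygiene kits 5.82.
The ratio ordering already packs tightly: hygiene kits + solar lanterns + tool kits + oral rehydration salts, 249 kg, 2156.
Every other selection either busts 279 kg or breaks a pairing rule or fails to beat 2156.

2156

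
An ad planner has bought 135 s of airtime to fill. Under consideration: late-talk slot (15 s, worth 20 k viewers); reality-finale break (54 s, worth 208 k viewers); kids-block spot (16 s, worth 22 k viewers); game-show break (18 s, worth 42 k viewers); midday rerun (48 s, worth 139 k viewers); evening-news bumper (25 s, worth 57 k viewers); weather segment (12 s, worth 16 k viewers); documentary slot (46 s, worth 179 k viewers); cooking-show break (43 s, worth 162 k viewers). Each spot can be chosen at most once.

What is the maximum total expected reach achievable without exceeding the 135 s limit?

Reality-finale break + kids-block spot + game-show break + documentary slot uses 134 of the 135 s and totals 451.
Runner-up late-talk slot + reality-finale break + game-show break + documentary slot tops out at 449.

451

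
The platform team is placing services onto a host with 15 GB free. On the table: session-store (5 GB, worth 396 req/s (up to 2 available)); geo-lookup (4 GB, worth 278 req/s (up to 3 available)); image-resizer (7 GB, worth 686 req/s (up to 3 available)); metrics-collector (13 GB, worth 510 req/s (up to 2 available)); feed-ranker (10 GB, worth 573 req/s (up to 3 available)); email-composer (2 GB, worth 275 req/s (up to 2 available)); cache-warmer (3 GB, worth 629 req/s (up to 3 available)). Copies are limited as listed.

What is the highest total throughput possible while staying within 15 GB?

2440

A density-first pass picks 2×email-composer + 3×cache-warmer — 2437 at 13 GB.
Replace email-composer with geo-lookup: the trade gains 3 net, giving 2440 at 15 GB.
That's the maximum — no swap from here does better than 2440.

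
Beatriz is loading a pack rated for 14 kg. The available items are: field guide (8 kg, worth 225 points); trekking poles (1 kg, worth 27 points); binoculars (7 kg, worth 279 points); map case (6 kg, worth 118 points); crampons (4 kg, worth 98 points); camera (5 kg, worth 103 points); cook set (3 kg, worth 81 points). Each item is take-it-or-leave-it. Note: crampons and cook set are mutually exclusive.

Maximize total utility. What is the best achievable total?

Ranking by ratio (utility/kg): binoculars 39.86, field guide 28.12, trekking poles 27.00, cook set 27.00.
The ratio heuristic lands on trekking poles + binoculars + cook set (387) but leaves 3 kg idle.
Replace cook set with map case: the trade gains 37 net, giving 424 at 14 kg.
An exhaustive check of the 128 subsets confirms 424.

424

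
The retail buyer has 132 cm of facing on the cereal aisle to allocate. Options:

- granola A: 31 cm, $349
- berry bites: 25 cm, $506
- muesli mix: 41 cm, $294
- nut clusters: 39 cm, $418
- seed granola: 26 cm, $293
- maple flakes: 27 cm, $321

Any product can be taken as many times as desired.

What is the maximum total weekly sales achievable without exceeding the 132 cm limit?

2530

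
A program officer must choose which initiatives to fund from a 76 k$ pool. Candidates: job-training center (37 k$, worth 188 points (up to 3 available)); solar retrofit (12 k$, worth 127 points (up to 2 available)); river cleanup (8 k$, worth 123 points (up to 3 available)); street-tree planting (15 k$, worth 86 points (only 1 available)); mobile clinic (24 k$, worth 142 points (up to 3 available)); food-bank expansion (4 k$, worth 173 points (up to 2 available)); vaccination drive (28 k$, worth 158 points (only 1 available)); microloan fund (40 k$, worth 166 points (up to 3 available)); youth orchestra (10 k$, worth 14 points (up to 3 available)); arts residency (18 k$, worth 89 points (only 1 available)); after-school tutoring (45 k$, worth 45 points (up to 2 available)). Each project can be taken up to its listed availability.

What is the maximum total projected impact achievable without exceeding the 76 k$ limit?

Density check — food-bank expansion 43.25, river cleanup 15.38, solar retrofit 10.58 are the best per k$.
Greedy by ratio would take 2×solar retrofit + 3×river cleanup + street-tree planting + 2×food-bank expansion: 71 k$ used, total 1055.
Dropping street-tree planting frees 15 k$; slotting in arts residency (18 k$) lifts the total to 1058 at 74 k$.

1058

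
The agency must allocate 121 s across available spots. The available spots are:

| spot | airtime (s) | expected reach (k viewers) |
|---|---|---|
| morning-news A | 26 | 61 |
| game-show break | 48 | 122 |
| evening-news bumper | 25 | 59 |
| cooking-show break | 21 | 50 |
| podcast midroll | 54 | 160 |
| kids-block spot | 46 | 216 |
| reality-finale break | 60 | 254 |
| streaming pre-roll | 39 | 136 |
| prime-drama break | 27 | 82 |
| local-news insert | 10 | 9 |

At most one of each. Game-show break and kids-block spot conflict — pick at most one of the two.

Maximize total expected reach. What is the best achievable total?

Ranking by ratio (expected reach/s): kids-block spot 4.70, reality-finale break 4.23, streaming pre-roll 3.49, prime-drama break 3.04.
Best packing: kids-block spot + reality-finale break + local-news insert — 116 s, 479 total.

479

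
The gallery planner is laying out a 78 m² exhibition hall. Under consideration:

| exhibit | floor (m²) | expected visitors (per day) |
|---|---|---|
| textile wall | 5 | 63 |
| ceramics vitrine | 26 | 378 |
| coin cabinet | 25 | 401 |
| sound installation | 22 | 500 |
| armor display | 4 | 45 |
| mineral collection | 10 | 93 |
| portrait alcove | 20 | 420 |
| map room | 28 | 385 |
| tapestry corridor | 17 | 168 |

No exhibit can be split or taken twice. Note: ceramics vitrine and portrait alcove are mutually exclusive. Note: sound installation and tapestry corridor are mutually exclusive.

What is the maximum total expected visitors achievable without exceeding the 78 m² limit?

1429

Ranking by ratio (expected visitors/m²): sound installation 22.73, portrait alcove 21.00, coin cabinet 16.04, ceramics vitrine 14.54.
Textile wall + coin cabinet + sound installation + armor display + portrait alcove uses 76 of the 78 m² and totals 1429.
An exhaustive check of the 512 subsets confirms 1429.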